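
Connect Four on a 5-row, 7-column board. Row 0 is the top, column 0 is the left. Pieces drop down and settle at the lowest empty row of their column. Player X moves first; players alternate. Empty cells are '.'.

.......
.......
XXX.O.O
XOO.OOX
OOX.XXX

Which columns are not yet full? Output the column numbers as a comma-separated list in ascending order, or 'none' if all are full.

Answer: 0,1,2,3,4,5,6

Derivation:
col 0: top cell = '.' → open
col 1: top cell = '.' → open
col 2: top cell = '.' → open
col 3: top cell = '.' → open
col 4: top cell = '.' → open
col 5: top cell = '.' → open
col 6: top cell = '.' → open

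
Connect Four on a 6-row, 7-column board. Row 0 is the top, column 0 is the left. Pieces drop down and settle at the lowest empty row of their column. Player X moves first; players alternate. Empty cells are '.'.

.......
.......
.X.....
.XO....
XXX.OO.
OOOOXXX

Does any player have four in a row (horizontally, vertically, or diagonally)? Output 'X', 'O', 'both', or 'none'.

O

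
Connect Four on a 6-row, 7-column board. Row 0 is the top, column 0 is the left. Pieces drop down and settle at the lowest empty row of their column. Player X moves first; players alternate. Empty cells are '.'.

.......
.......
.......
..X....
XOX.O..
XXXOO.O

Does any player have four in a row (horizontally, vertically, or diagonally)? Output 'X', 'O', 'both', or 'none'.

none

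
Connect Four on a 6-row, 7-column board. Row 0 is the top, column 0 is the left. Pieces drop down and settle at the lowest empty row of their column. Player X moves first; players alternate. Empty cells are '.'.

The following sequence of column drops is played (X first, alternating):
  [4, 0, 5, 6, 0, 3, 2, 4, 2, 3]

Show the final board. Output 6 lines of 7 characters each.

Answer: .......
.......
.......
.......
X.XOO..
O.XOXXO

Derivation:
Move 1: X drops in col 4, lands at row 5
Move 2: O drops in col 0, lands at row 5
Move 3: X drops in col 5, lands at row 5
Move 4: O drops in col 6, lands at row 5
Move 5: X drops in col 0, lands at row 4
Move 6: O drops in col 3, lands at row 5
Move 7: X drops in col 2, lands at row 5
Move 8: O drops in col 4, lands at row 4
Move 9: X drops in col 2, lands at row 4
Move 10: O drops in col 3, lands at row 4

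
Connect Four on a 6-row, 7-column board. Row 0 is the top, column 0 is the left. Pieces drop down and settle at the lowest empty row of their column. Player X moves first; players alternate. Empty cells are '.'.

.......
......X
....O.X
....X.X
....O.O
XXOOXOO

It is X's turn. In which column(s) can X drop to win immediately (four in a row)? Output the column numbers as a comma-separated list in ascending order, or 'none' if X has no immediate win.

col 0: drop X → no win
col 1: drop X → no win
col 2: drop X → no win
col 3: drop X → no win
col 4: drop X → no win
col 5: drop X → no win
col 6: drop X → WIN!

Answer: 6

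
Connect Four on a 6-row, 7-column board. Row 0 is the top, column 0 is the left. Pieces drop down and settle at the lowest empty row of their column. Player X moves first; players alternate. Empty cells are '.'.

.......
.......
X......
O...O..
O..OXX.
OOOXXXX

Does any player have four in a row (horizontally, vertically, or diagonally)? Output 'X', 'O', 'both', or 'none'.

X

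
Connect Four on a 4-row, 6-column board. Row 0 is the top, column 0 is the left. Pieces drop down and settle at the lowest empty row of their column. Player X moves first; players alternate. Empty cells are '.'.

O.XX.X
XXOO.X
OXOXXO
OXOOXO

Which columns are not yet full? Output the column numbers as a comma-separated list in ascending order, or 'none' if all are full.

Answer: 1,4

Derivation:
col 0: top cell = 'O' → FULL
col 1: top cell = '.' → open
col 2: top cell = 'X' → FULL
col 3: top cell = 'X' → FULL
col 4: top cell = '.' → open
col 5: top cell = 'X' → FULL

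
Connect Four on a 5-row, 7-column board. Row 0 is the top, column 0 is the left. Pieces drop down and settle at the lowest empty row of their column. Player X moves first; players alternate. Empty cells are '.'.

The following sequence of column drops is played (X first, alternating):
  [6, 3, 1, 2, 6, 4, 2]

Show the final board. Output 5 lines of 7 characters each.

Move 1: X drops in col 6, lands at row 4
Move 2: O drops in col 3, lands at row 4
Move 3: X drops in col 1, lands at row 4
Move 4: O drops in col 2, lands at row 4
Move 5: X drops in col 6, lands at row 3
Move 6: O drops in col 4, lands at row 4
Move 7: X drops in col 2, lands at row 3

Answer: .......
.......
.......
..X...X
.XOOO.X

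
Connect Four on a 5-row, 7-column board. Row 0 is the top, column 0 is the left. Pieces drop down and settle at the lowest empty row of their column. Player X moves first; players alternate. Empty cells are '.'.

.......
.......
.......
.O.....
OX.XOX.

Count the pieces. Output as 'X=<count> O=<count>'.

X=3 O=3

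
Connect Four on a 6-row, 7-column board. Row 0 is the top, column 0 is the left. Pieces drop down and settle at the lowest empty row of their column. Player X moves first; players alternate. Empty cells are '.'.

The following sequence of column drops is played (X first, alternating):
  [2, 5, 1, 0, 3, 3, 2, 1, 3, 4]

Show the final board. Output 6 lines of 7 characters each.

Move 1: X drops in col 2, lands at row 5
Move 2: O drops in col 5, lands at row 5
Move 3: X drops in col 1, lands at row 5
Move 4: O drops in col 0, lands at row 5
Move 5: X drops in col 3, lands at row 5
Move 6: O drops in col 3, lands at row 4
Move 7: X drops in col 2, lands at row 4
Move 8: O drops in col 1, lands at row 4
Move 9: X drops in col 3, lands at row 3
Move 10: O drops in col 4, lands at row 5

Answer: .......
.......
.......
...X...
.OXO...
OXXXOO.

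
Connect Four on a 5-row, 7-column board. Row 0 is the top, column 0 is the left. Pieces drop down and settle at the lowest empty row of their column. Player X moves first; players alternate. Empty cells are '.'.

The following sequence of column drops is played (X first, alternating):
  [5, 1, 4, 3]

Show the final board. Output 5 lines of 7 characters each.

Move 1: X drops in col 5, lands at row 4
Move 2: O drops in col 1, lands at row 4
Move 3: X drops in col 4, lands at row 4
Move 4: O drops in col 3, lands at row 4

Answer: .......
.......
.......
.......
.O.OXX.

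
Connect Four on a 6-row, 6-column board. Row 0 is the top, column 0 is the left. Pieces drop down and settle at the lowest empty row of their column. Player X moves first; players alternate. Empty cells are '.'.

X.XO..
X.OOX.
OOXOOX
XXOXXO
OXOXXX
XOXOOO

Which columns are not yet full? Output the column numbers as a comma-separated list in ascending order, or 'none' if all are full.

Answer: 1,4,5

Derivation:
col 0: top cell = 'X' → FULL
col 1: top cell = '.' → open
col 2: top cell = 'X' → FULL
col 3: top cell = 'O' → FULL
col 4: top cell = '.' → open
col 5: top cell = '.' → open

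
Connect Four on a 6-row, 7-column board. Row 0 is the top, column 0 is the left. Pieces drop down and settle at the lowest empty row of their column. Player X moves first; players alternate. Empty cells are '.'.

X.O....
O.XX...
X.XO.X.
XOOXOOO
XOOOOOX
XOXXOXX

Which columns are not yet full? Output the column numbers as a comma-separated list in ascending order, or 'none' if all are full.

Answer: 1,3,4,5,6

Derivation:
col 0: top cell = 'X' → FULL
col 1: top cell = '.' → open
col 2: top cell = 'O' → FULL
col 3: top cell = '.' → open
col 4: top cell = '.' → open
col 5: top cell = '.' → open
col 6: top cell = '.' → open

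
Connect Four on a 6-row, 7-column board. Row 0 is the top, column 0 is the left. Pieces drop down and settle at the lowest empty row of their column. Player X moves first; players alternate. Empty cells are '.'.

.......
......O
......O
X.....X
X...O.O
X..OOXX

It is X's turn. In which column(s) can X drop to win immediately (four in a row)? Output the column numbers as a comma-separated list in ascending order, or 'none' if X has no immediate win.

col 0: drop X → WIN!
col 1: drop X → no win
col 2: drop X → no win
col 3: drop X → no win
col 4: drop X → no win
col 5: drop X → no win
col 6: drop X → no win

Answer: 0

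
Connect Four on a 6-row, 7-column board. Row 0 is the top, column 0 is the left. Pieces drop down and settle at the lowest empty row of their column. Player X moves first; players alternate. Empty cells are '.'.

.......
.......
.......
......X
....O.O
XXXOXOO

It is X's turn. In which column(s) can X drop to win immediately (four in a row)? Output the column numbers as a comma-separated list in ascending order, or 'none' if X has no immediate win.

col 0: drop X → no win
col 1: drop X → no win
col 2: drop X → no win
col 3: drop X → no win
col 4: drop X → no win
col 5: drop X → no win
col 6: drop X → no win

Answer: none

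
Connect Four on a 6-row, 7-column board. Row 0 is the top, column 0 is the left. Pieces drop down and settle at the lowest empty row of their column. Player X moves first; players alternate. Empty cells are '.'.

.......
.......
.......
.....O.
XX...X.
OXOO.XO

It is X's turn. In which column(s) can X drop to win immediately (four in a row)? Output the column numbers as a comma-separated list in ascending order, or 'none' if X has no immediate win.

Answer: none

Derivation:
col 0: drop X → no win
col 1: drop X → no win
col 2: drop X → no win
col 3: drop X → no win
col 4: drop X → no win
col 5: drop X → no win
col 6: drop X → no win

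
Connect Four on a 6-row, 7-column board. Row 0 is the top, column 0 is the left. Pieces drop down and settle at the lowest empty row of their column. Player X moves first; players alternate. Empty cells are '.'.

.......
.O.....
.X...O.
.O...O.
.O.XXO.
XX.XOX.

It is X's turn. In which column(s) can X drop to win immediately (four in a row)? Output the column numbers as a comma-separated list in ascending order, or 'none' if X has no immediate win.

Answer: 2

Derivation:
col 0: drop X → no win
col 1: drop X → no win
col 2: drop X → WIN!
col 3: drop X → no win
col 4: drop X → no win
col 5: drop X → no win
col 6: drop X → no win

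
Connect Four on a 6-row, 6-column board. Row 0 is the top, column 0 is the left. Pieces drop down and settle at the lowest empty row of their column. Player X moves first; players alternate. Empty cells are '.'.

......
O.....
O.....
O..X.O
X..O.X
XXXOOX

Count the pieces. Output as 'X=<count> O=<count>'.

X=7 O=7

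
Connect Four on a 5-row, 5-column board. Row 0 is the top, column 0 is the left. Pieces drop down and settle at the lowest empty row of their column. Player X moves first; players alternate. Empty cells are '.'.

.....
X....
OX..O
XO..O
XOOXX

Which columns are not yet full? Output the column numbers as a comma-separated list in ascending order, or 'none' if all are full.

Answer: 0,1,2,3,4

Derivation:
col 0: top cell = '.' → open
col 1: top cell = '.' → open
col 2: top cell = '.' → open
col 3: top cell = '.' → open
col 4: top cell = '.' → open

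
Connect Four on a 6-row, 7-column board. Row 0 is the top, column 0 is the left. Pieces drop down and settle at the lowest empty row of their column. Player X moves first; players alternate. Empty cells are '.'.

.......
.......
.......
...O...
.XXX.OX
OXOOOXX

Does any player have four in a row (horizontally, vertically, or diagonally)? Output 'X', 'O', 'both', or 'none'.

none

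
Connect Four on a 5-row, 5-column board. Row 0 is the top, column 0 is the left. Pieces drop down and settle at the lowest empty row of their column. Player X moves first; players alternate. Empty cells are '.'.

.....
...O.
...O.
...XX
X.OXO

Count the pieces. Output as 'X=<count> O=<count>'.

X=4 O=4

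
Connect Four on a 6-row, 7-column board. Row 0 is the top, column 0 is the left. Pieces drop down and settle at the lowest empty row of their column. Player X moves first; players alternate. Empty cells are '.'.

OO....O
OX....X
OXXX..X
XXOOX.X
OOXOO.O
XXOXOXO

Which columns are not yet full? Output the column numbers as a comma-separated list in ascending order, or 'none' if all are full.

col 0: top cell = 'O' → FULL
col 1: top cell = 'O' → FULL
col 2: top cell = '.' → open
col 3: top cell = '.' → open
col 4: top cell = '.' → open
col 5: top cell = '.' → open
col 6: top cell = 'O' → FULL

Answer: 2,3,4,5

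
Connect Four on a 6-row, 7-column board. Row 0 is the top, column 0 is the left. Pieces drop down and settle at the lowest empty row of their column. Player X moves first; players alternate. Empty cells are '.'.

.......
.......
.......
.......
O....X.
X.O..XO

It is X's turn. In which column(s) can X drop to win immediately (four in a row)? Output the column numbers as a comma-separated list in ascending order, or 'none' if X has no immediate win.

col 0: drop X → no win
col 1: drop X → no win
col 2: drop X → no win
col 3: drop X → no win
col 4: drop X → no win
col 5: drop X → no win
col 6: drop X → no win

Answer: none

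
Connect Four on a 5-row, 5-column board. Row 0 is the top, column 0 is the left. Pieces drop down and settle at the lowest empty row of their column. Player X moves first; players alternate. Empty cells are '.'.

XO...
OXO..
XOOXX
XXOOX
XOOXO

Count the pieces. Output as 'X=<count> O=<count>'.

X=10 O=10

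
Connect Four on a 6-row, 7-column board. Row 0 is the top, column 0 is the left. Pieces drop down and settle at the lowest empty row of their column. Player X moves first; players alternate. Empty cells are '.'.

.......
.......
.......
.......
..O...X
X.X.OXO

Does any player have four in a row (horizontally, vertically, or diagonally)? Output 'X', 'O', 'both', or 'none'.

none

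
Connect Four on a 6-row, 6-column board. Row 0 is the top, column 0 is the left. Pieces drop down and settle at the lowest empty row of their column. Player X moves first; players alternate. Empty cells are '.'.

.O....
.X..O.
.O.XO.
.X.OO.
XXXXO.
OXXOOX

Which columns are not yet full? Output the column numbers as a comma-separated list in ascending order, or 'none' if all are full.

col 0: top cell = '.' → open
col 1: top cell = 'O' → FULL
col 2: top cell = '.' → open
col 3: top cell = '.' → open
col 4: top cell = '.' → open
col 5: top cell = '.' → open

Answer: 0,2,3,4,5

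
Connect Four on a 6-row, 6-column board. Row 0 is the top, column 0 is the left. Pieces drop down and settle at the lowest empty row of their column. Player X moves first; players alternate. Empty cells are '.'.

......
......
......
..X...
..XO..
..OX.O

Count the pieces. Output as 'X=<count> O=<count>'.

X=3 O=3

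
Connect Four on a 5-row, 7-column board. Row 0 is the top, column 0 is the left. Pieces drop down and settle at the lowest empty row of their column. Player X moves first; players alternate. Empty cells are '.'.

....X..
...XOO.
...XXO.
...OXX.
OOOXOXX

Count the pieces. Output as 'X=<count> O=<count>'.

X=9 O=8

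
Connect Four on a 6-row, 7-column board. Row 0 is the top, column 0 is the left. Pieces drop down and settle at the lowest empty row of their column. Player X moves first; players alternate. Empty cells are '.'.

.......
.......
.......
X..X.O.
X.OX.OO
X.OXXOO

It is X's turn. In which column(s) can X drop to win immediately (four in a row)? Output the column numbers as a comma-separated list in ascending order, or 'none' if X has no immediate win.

Answer: 0,3

Derivation:
col 0: drop X → WIN!
col 1: drop X → no win
col 2: drop X → no win
col 3: drop X → WIN!
col 4: drop X → no win
col 5: drop X → no win
col 6: drop X → no win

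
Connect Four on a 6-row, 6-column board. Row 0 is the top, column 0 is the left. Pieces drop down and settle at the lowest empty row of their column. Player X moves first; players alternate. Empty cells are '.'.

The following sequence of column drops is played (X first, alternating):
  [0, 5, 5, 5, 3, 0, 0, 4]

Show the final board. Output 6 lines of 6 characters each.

Move 1: X drops in col 0, lands at row 5
Move 2: O drops in col 5, lands at row 5
Move 3: X drops in col 5, lands at row 4
Move 4: O drops in col 5, lands at row 3
Move 5: X drops in col 3, lands at row 5
Move 6: O drops in col 0, lands at row 4
Move 7: X drops in col 0, lands at row 3
Move 8: O drops in col 4, lands at row 5

Answer: ......
......
......
X....O
O....X
X..XOO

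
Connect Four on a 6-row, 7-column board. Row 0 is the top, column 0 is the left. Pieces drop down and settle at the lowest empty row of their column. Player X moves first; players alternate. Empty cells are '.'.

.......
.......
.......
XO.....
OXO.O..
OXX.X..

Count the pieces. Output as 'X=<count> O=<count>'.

X=5 O=5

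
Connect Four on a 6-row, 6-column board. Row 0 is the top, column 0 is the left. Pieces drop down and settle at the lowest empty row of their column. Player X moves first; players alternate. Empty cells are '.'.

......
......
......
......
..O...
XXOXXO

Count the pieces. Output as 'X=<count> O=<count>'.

X=4 O=3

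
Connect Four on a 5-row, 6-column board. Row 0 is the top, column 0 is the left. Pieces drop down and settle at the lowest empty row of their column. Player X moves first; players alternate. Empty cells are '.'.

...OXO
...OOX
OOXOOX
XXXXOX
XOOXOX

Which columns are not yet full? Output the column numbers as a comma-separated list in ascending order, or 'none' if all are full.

Answer: 0,1,2

Derivation:
col 0: top cell = '.' → open
col 1: top cell = '.' → open
col 2: top cell = '.' → open
col 3: top cell = 'O' → FULL
col 4: top cell = 'X' → FULL
col 5: top cell = 'O' → FULL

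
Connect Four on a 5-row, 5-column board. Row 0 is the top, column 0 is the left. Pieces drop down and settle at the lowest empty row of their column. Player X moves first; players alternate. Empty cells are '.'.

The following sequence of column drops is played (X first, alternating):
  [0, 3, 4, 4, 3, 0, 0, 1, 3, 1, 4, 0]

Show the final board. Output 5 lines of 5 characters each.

Move 1: X drops in col 0, lands at row 4
Move 2: O drops in col 3, lands at row 4
Move 3: X drops in col 4, lands at row 4
Move 4: O drops in col 4, lands at row 3
Move 5: X drops in col 3, lands at row 3
Move 6: O drops in col 0, lands at row 3
Move 7: X drops in col 0, lands at row 2
Move 8: O drops in col 1, lands at row 4
Move 9: X drops in col 3, lands at row 2
Move 10: O drops in col 1, lands at row 3
Move 11: X drops in col 4, lands at row 2
Move 12: O drops in col 0, lands at row 1

Answer: .....
O....
X..XX
OO.XO
XO.OX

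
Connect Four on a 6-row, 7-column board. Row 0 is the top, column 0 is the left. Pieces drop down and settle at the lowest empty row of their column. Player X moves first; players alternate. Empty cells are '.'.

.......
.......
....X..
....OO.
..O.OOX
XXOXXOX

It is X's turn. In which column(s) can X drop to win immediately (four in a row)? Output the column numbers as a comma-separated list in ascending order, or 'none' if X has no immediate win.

col 0: drop X → no win
col 1: drop X → no win
col 2: drop X → no win
col 3: drop X → no win
col 4: drop X → no win
col 5: drop X → no win
col 6: drop X → no win

Answer: none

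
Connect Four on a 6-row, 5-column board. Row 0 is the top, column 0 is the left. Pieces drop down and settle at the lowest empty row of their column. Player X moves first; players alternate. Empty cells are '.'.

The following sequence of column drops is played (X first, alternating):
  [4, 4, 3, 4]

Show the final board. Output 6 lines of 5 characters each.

Answer: .....
.....
.....
....O
....O
...XX

Derivation:
Move 1: X drops in col 4, lands at row 5
Move 2: O drops in col 4, lands at row 4
Move 3: X drops in col 3, lands at row 5
Move 4: O drops in col 4, lands at row 3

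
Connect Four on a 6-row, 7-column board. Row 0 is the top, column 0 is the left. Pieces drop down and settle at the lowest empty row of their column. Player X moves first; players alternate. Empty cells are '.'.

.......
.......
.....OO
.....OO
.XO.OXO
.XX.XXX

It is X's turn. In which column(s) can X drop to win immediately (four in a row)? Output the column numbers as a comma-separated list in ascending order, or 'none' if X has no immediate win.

col 0: drop X → no win
col 1: drop X → no win
col 2: drop X → no win
col 3: drop X → WIN!
col 4: drop X → no win
col 5: drop X → no win
col 6: drop X → no win

Answer: 3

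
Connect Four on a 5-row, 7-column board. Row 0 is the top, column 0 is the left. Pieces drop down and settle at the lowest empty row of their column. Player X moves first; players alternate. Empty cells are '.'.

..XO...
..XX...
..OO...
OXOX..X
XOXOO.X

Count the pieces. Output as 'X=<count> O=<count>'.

X=9 O=8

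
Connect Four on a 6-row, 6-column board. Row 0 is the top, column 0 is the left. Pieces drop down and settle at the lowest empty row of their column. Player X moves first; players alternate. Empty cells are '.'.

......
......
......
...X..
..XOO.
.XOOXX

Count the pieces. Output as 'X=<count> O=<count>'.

X=5 O=4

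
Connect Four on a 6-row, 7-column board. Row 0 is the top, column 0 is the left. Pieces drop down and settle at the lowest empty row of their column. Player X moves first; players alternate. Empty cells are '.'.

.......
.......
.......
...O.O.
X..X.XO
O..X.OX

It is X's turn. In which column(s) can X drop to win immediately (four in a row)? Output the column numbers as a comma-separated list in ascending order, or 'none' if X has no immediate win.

Answer: none

Derivation:
col 0: drop X → no win
col 1: drop X → no win
col 2: drop X → no win
col 3: drop X → no win
col 4: drop X → no win
col 5: drop X → no win
col 6: drop X → no win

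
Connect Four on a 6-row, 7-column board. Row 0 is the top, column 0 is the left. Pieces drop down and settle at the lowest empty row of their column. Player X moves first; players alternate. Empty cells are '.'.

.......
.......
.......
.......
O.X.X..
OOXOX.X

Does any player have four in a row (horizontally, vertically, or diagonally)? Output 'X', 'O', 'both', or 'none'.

none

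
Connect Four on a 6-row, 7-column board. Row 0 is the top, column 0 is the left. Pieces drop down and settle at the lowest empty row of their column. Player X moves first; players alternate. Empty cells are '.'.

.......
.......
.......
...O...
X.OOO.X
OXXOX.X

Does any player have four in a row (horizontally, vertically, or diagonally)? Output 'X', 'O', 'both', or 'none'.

none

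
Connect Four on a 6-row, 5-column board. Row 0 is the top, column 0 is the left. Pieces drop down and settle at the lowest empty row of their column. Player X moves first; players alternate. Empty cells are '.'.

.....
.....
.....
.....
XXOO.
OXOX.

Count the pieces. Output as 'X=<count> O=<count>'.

X=4 O=4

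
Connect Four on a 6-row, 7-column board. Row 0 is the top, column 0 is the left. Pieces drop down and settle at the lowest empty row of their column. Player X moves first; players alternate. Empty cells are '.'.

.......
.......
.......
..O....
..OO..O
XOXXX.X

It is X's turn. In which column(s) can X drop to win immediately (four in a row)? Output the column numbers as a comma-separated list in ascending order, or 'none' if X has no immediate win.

Answer: 5

Derivation:
col 0: drop X → no win
col 1: drop X → no win
col 2: drop X → no win
col 3: drop X → no win
col 4: drop X → no win
col 5: drop X → WIN!
col 6: drop X → no win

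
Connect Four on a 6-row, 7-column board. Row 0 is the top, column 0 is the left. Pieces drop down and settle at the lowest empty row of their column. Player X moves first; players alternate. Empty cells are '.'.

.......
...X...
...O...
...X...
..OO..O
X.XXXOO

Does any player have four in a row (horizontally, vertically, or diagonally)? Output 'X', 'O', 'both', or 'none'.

none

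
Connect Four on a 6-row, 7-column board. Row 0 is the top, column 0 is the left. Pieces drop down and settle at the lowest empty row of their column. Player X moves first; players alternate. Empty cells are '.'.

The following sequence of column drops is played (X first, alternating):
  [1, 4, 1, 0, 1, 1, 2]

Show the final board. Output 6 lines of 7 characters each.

Move 1: X drops in col 1, lands at row 5
Move 2: O drops in col 4, lands at row 5
Move 3: X drops in col 1, lands at row 4
Move 4: O drops in col 0, lands at row 5
Move 5: X drops in col 1, lands at row 3
Move 6: O drops in col 1, lands at row 2
Move 7: X drops in col 2, lands at row 5

Answer: .......
.......
.O.....
.X.....
.X.....
OXX.O..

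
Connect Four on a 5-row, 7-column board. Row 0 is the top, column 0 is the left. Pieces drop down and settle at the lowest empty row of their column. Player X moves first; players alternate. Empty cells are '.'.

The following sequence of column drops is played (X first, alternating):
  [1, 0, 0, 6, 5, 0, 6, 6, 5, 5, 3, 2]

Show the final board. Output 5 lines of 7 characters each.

Move 1: X drops in col 1, lands at row 4
Move 2: O drops in col 0, lands at row 4
Move 3: X drops in col 0, lands at row 3
Move 4: O drops in col 6, lands at row 4
Move 5: X drops in col 5, lands at row 4
Move 6: O drops in col 0, lands at row 2
Move 7: X drops in col 6, lands at row 3
Move 8: O drops in col 6, lands at row 2
Move 9: X drops in col 5, lands at row 3
Move 10: O drops in col 5, lands at row 2
Move 11: X drops in col 3, lands at row 4
Move 12: O drops in col 2, lands at row 4

Answer: .......
.......
O....OO
X....XX
OXOX.XO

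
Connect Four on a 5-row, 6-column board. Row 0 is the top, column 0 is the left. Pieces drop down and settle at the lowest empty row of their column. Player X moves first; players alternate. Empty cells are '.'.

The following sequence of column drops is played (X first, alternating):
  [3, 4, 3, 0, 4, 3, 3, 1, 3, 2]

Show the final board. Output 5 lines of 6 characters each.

Move 1: X drops in col 3, lands at row 4
Move 2: O drops in col 4, lands at row 4
Move 3: X drops in col 3, lands at row 3
Move 4: O drops in col 0, lands at row 4
Move 5: X drops in col 4, lands at row 3
Move 6: O drops in col 3, lands at row 2
Move 7: X drops in col 3, lands at row 1
Move 8: O drops in col 1, lands at row 4
Move 9: X drops in col 3, lands at row 0
Move 10: O drops in col 2, lands at row 4

Answer: ...X..
...X..
...O..
...XX.
OOOXO.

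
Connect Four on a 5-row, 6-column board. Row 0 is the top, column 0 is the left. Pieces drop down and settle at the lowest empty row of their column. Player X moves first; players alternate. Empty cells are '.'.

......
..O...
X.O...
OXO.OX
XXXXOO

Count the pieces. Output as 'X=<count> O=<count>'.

X=7 O=7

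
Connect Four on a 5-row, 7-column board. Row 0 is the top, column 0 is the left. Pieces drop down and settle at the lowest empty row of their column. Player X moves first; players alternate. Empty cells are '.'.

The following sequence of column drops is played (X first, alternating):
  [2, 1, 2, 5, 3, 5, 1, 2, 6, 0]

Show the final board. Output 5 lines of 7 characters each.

Move 1: X drops in col 2, lands at row 4
Move 2: O drops in col 1, lands at row 4
Move 3: X drops in col 2, lands at row 3
Move 4: O drops in col 5, lands at row 4
Move 5: X drops in col 3, lands at row 4
Move 6: O drops in col 5, lands at row 3
Move 7: X drops in col 1, lands at row 3
Move 8: O drops in col 2, lands at row 2
Move 9: X drops in col 6, lands at row 4
Move 10: O drops in col 0, lands at row 4

Answer: .......
.......
..O....
.XX..O.
OOXX.OX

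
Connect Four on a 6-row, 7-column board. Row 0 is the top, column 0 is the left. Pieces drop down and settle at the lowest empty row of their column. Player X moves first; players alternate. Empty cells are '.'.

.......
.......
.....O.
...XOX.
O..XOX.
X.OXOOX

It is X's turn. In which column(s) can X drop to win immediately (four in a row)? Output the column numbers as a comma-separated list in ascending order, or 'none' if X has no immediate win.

col 0: drop X → no win
col 1: drop X → no win
col 2: drop X → no win
col 3: drop X → WIN!
col 4: drop X → no win
col 5: drop X → no win
col 6: drop X → no win

Answer: 3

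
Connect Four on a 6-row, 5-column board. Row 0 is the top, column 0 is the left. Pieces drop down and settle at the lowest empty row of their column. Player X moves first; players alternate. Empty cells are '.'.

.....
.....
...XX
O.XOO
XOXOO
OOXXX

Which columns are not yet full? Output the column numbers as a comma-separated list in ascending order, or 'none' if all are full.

col 0: top cell = '.' → open
col 1: top cell = '.' → open
col 2: top cell = '.' → open
col 3: top cell = '.' → open
col 4: top cell = '.' → open

Answer: 0,1,2,3,4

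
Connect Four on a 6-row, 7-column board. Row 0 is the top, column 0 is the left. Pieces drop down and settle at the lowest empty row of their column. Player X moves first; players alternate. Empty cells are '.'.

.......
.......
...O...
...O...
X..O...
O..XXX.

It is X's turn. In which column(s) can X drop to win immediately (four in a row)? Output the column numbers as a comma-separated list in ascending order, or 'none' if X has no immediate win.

Answer: 2,6

Derivation:
col 0: drop X → no win
col 1: drop X → no win
col 2: drop X → WIN!
col 3: drop X → no win
col 4: drop X → no win
col 5: drop X → no win
col 6: drop X → WIN!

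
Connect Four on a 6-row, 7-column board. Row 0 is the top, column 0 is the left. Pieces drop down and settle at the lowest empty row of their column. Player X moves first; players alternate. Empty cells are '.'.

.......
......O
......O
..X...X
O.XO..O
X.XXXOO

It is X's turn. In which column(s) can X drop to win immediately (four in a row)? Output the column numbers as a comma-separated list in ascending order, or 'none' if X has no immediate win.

col 0: drop X → no win
col 1: drop X → WIN!
col 2: drop X → WIN!
col 3: drop X → no win
col 4: drop X → no win
col 5: drop X → no win
col 6: drop X → no win

Answer: 1,2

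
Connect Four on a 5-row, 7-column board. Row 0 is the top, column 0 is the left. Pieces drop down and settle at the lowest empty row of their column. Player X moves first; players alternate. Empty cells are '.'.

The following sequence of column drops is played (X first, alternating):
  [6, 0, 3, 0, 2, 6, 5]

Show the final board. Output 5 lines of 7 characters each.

Move 1: X drops in col 6, lands at row 4
Move 2: O drops in col 0, lands at row 4
Move 3: X drops in col 3, lands at row 4
Move 4: O drops in col 0, lands at row 3
Move 5: X drops in col 2, lands at row 4
Move 6: O drops in col 6, lands at row 3
Move 7: X drops in col 5, lands at row 4

Answer: .......
.......
.......
O.....O
O.XX.XX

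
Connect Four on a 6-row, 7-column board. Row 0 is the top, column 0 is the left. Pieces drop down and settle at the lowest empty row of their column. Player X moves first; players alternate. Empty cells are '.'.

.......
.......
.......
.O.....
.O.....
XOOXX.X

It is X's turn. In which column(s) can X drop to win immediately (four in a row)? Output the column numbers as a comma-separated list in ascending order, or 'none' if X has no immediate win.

Answer: 5

Derivation:
col 0: drop X → no win
col 1: drop X → no win
col 2: drop X → no win
col 3: drop X → no win
col 4: drop X → no win
col 5: drop X → WIN!
col 6: drop X → no win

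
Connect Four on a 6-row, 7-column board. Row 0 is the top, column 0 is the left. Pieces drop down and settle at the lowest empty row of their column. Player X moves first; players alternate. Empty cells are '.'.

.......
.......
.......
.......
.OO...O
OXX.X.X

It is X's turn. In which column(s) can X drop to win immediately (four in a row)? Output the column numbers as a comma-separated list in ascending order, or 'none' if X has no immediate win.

Answer: 3

Derivation:
col 0: drop X → no win
col 1: drop X → no win
col 2: drop X → no win
col 3: drop X → WIN!
col 4: drop X → no win
col 5: drop X → no win
col 6: drop X → no win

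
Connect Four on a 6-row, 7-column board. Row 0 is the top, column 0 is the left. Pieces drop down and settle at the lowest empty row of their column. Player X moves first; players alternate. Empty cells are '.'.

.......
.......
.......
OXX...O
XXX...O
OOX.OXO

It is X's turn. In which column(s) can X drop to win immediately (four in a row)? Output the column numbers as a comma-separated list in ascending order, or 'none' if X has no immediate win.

col 0: drop X → no win
col 1: drop X → no win
col 2: drop X → WIN!
col 3: drop X → no win
col 4: drop X → no win
col 5: drop X → no win
col 6: drop X → no win

Answer: 2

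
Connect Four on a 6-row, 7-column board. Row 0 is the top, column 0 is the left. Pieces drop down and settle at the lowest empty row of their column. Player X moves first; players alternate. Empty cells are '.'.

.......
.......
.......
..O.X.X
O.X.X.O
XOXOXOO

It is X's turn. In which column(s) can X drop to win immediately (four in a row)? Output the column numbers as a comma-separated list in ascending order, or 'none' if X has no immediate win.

Answer: 4

Derivation:
col 0: drop X → no win
col 1: drop X → no win
col 2: drop X → no win
col 3: drop X → no win
col 4: drop X → WIN!
col 5: drop X → no win
col 6: drop X → no win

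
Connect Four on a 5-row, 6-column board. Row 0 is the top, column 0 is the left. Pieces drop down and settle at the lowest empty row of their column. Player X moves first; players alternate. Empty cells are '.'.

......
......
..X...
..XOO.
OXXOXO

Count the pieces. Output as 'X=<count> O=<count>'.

X=5 O=5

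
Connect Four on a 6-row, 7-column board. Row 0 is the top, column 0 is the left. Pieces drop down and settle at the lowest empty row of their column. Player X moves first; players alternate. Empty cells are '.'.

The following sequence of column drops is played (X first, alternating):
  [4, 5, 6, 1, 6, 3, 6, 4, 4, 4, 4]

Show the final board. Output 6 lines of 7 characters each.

Move 1: X drops in col 4, lands at row 5
Move 2: O drops in col 5, lands at row 5
Move 3: X drops in col 6, lands at row 5
Move 4: O drops in col 1, lands at row 5
Move 5: X drops in col 6, lands at row 4
Move 6: O drops in col 3, lands at row 5
Move 7: X drops in col 6, lands at row 3
Move 8: O drops in col 4, lands at row 4
Move 9: X drops in col 4, lands at row 3
Move 10: O drops in col 4, lands at row 2
Move 11: X drops in col 4, lands at row 1

Answer: .......
....X..
....O..
....X.X
....O.X
.O.OXOX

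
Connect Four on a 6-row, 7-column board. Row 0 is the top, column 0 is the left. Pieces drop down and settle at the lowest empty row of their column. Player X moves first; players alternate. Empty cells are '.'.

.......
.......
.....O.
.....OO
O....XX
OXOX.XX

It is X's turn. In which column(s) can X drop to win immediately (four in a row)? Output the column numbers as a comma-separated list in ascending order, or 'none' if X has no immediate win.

col 0: drop X → no win
col 1: drop X → no win
col 2: drop X → no win
col 3: drop X → no win
col 4: drop X → WIN!
col 5: drop X → no win
col 6: drop X → no win

Answer: 4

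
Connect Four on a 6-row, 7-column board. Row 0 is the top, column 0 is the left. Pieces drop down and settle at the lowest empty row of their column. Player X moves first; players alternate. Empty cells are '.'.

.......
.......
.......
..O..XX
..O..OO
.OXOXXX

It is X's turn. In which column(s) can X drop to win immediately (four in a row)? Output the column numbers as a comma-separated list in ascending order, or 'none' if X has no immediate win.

col 0: drop X → no win
col 1: drop X → no win
col 2: drop X → no win
col 3: drop X → no win
col 4: drop X → no win
col 5: drop X → no win
col 6: drop X → no win

Answer: none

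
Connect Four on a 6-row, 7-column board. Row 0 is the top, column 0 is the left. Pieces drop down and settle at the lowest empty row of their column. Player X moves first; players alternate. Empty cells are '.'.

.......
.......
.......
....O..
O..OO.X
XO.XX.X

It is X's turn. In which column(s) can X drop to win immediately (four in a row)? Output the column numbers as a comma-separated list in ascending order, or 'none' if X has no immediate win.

col 0: drop X → no win
col 1: drop X → no win
col 2: drop X → no win
col 3: drop X → no win
col 4: drop X → no win
col 5: drop X → WIN!
col 6: drop X → no win

Answer: 5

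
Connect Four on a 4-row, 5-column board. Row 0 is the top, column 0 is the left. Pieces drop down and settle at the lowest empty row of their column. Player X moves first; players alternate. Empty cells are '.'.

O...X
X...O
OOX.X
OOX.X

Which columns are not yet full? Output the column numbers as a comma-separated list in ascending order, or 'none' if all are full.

Answer: 1,2,3

Derivation:
col 0: top cell = 'O' → FULL
col 1: top cell = '.' → open
col 2: top cell = '.' → open
col 3: top cell = '.' → open
col 4: top cell = 'X' → FULL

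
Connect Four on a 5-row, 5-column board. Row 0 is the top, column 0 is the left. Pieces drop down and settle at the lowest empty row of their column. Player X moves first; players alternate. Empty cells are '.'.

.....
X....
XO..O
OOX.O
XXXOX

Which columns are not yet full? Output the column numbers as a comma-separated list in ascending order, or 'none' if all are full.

Answer: 0,1,2,3,4

Derivation:
col 0: top cell = '.' → open
col 1: top cell = '.' → open
col 2: top cell = '.' → open
col 3: top cell = '.' → open
col 4: top cell = '.' → open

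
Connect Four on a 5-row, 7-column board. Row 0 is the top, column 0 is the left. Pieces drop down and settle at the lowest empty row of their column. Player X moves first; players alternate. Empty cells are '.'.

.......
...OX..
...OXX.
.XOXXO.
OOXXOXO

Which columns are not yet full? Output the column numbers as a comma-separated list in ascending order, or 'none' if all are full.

col 0: top cell = '.' → open
col 1: top cell = '.' → open
col 2: top cell = '.' → open
col 3: top cell = '.' → open
col 4: top cell = '.' → open
col 5: top cell = '.' → open
col 6: top cell = '.' → open

Answer: 0,1,2,3,4,5,6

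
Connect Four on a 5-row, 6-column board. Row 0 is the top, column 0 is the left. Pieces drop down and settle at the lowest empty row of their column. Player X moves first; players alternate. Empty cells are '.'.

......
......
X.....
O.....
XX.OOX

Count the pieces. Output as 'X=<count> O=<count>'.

X=4 O=3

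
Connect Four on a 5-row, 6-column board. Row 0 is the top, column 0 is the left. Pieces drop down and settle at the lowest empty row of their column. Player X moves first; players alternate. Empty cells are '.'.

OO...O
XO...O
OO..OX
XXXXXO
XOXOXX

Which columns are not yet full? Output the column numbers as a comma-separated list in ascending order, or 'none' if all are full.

col 0: top cell = 'O' → FULL
col 1: top cell = 'O' → FULL
col 2: top cell = '.' → open
col 3: top cell = '.' → open
col 4: top cell = '.' → open
col 5: top cell = 'O' → FULL

Answer: 2,3,4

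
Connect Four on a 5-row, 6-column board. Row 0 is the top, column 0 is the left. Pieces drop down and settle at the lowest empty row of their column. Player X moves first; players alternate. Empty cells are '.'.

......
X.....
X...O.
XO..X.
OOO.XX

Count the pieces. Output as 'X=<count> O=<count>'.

X=6 O=5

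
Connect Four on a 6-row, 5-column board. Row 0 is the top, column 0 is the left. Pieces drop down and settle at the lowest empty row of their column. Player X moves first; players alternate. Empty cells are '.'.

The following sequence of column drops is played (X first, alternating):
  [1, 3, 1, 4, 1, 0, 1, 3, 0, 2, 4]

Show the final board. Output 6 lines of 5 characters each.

Move 1: X drops in col 1, lands at row 5
Move 2: O drops in col 3, lands at row 5
Move 3: X drops in col 1, lands at row 4
Move 4: O drops in col 4, lands at row 5
Move 5: X drops in col 1, lands at row 3
Move 6: O drops in col 0, lands at row 5
Move 7: X drops in col 1, lands at row 2
Move 8: O drops in col 3, lands at row 4
Move 9: X drops in col 0, lands at row 4
Move 10: O drops in col 2, lands at row 5
Move 11: X drops in col 4, lands at row 4

Answer: .....
.....
.X...
.X...
XX.OX
OXOOO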